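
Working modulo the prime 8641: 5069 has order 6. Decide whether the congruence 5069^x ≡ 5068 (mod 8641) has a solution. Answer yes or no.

⟨5069⟩ has order 6; its elements mod 8641 are {1, 3572, 3573, 5068, 5069, 8640}.
5068 is in this set.

yes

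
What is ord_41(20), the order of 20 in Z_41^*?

The order of 20 must divide p − 1 = 40 = 2^3 · 5.
Divisors: 1, 2, 4, 5, 8, 10, 20, 40.
Check each in increasing order: 20^1 ≡ 20;  20^2 ≡ 31;  20^4 ≡ 18;  20^5 ≡ 32;  20^8 ≡ 37;  20^10 ≡ 40;  20^20 ≡ 1.
Smallest exponent giving 1 is 20.

20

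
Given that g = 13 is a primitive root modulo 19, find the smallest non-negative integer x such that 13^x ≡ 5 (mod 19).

Successive powers of 13 modulo 19:
  13^0=1  13^1=13  13^2=17  13^3=12  13^4=4  13^5=14
  13^6=11  13^7=10  13^8=16  13^9=18  13^10=6  13^11=2
  13^12=7  13^13=15  13^14=5
So 13^14 ≡ 5 (mod 19), giving x = 14.

14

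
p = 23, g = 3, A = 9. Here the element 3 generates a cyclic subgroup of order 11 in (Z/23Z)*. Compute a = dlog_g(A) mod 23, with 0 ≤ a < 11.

Successive powers of 3 modulo 23:
  3^0=1  3^1=3  3^2=9
So 3^2 ≡ 9 (mod 23), giving a = 2.

2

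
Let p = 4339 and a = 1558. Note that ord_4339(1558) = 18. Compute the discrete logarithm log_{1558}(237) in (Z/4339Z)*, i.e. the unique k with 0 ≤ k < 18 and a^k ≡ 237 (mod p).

12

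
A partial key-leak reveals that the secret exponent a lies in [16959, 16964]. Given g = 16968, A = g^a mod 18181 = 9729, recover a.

16962

Compute 16968^16959 mod 18181 = 9574, then multiply by 16968 repeatedly:
  16968^16959=9574  16968^16960=4397  16968^16961=11653  16968^16962=9729
Found 9729 at exponent 16962.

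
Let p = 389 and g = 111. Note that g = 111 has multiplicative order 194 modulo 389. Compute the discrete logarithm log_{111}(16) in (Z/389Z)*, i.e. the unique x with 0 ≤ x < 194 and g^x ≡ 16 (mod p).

110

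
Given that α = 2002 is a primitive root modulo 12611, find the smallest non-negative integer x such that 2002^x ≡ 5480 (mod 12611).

Baby-step giant-step with m = ceil(sqrt(12610)) = 113.
Baby table (2002^j mod 12611 for j=0..112):
  0:1  1:2002  2:10317  3:10427  4:3649  5:3529  6:2898  7:736
  8:10596  9:1490  10:6784  11:12132  12:12089  13:1669  14:12034  15:5058
  16:12094  17:11679  18:564  19:6749  20:5117  21:4102  22:2443  23:10429
  24:7653  25:11552  26:11141  27:8034  28:5043  29:7286  30:8256  31:8102
  32:2458  33:2626  34:11076  35:4014  36:2821  37:10525  38:10680  39:5715
  40:3253  41:5230  42:3330  43:8052  44:3246  45:3827  46:6777  47:10729
  48:2925  49:4346  50:11713  51:5577  52:4419  53:6527  54:2058  55:8930
  56:8073  57:7455  58:6097  59:11357  60:11692  61:1368  62:2149  63:1947
  64:1095  65:10487  66:10270  67:4610  68:10579  69:5289  70:7949  71:11427
  72:500  73:4731  74:601  75:5157  76:8516  77:11571  78:11346  79:2281
  80:1380  81:951  82:12252  83:109  84:3831  85:2174  86:1553  87:6800
  88:6331  89:607  90:4558  91:7363  92:11078  93:8018  94:10844  95:6157
  96:5367  97:162  98:9049  99:6702  100:11911  101:11032  102:4203  103:2869
  104:5733  105:1456  106:1771  107:1851  108:10679  109:3713  110:5547  111:7414
  112:12292
Giant step factor: 2002^(-113) ≡ 803 (mod 12611).
Scan 5480·803^i mod 12611 for i = 0, 1, …:
  i=0: 5480   i=1: 11812   i=2: 1564   i=3: 7403
  i=4: 4828   i=5: 5307   i=6: 11614   i=7: 6513
  i=8: 8985   i=9: 1463   i=10: 1966   i=11: 2323
  i=12: 11552
Match at i=12, j=25: x = 12·113 + 25 = 1381.

1381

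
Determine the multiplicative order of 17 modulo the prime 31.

30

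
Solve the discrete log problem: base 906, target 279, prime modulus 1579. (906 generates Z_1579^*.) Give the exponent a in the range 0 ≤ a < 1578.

854

Baby-step giant-step with m = ceil(sqrt(1578)) = 40.
Baby table (906^j mod 1579 for j=0..39):
  0:1  1:906  2:1335  3:1575  4:1113  5:976  6:16  7:285
  8:833  9:1515  10:439  11:1405  12:256  13:1402  14:696  15:555
  16:708  17:374  18:938  19:326  20:83  21:985  22:275  23:1247
  24:797  25:479  26:1328  27:1549  28:1242  29:1004  30:120  31:1348
  32:721  33:1099  34:924  35:274  36:341  37:1041  38:483  39:215
Giant step factor: 906^(-40) ≡ 485 (mod 1579).
Scan 279·485^i mod 1579 for i = 0, 1, …:
  i=0: 279   i=1: 1100   i=2: 1377   i=3: 1507
  i=4: 1397   i=5: 154   i=6: 477   i=7: 811
  i=8: 164   i=9: 590     …   i=20: 900
  i=21: 696
Match at i=21, j=14: a = 21·40 + 14 = 854.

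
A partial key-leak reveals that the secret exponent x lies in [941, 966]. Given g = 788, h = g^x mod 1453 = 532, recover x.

960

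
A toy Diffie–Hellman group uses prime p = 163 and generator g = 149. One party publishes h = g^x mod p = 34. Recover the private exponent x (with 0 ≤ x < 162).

38

Baby-step giant-step with m = ceil(sqrt(162)) = 13.
Baby table (149^j mod 163 for j=0..12):
  0:1  1:149  2:33  3:27  4:111  5:76  6:77  7:63
  8:96  9:123  10:71  11:147  12:61
Giant step factor: 149^(-13) ≡ 117 (mod 163).
Scan 34·117^i mod 163 for i = 0, 1, …:
  i=0: 34   i=1: 66   i=2: 61
Match at i=2, j=12: x = 2·13 + 12 = 38.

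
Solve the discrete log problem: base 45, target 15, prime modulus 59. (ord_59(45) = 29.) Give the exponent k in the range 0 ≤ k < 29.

Successive powers of 45 modulo 59:
  45^0=1  45^1=45  45^2=19  45^3=29  45^4=7  45^5=20
  45^6=15
So 45^6 ≡ 15 (mod 59), giving k = 6.

6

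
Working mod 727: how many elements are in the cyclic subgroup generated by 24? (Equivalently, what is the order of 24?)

242

The order of 24 must divide p − 1 = 726 = 2 · 3 · 11^2.
Divisors: 1, 2, 3, 6, 11, 22, 33, 66, 121, 242, 363, 726.
Check each in increasing order: 24^1 ≡ 24;  24^2 ≡ 576;  24^3 ≡ 11;  24^6 ≡ 121;  24^11 ≡ 398;  24^22 ≡ 645;  24^33 ≡ 79;  24^66 ≡ 425;  24^121 ≡ 726;  24^242 ≡ 1.
Smallest exponent giving 1 is 242.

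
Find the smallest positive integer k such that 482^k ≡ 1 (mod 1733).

433

The order of 482 must divide p − 1 = 1732 = 2^2 · 433.
Divisors: 1, 2, 4, 433, 866, 1732.
Check each in increasing order: 482^1 ≡ 482;  482^2 ≡ 102;  482^4 ≡ 6;  482^433 ≡ 1.
Smallest exponent giving 1 is 433.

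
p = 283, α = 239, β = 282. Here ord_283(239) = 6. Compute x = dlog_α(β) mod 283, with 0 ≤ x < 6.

Successive powers of 239 modulo 283:
  239^0=1  239^1=239  239^2=238  239^3=282
So 239^3 ≡ 282 (mod 283), giving x = 3.

3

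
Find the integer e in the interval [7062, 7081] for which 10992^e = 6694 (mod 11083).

7076

Compute 10992^7062 mod 11083 = 5948, then multiply by 10992 repeatedly:
  10992^7062=5948  10992^7063=1799  10992^7064=2536  10992^7065=1967  10992^7066=9414
  10992^7067=7800  10992^7068=10595  10992^7069=76  10992^7070=4167  10992^7071=8708
  10992^7072=5548  10992^7073=4950  10992^7074=3953  10992^7075=6016  10992^7076=6694
Found 6694 at exponent 7076.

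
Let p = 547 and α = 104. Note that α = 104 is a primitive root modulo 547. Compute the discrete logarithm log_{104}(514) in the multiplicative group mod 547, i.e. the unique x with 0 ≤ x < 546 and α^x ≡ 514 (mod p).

526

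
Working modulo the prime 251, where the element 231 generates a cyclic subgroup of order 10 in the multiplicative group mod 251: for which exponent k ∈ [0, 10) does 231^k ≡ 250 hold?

5

Successive powers of 231 modulo 251:
  231^0=1  231^1=231  231^2=149  231^3=32  231^4=113  231^5=250
So 231^5 ≡ 250 (mod 251), giving k = 5.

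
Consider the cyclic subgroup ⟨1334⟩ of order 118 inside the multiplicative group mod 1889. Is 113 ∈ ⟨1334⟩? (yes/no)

113 ∈ ⟨1334⟩ iff 113^118 ≡ 1 (mod 1889), since |⟨1334⟩| = 118.
113^118 mod 1889 = 1558.
Since 1558 ≠ 1, 113 does not lie in the subgroup.

no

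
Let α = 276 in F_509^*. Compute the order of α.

The order of 276 must divide p − 1 = 508 = 2^2 · 127.
Divisors: 1, 2, 4, 127, 254, 508.
Check each in increasing order: 276^1 ≡ 276;  276^2 ≡ 335;  276^4 ≡ 245;  276^127 ≡ 208;  276^254 ≡ 508;  276^508 ≡ 1.
Smallest exponent giving 1 is 508.

508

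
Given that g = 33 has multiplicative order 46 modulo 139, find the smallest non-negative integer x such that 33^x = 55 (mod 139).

12

Baby-step giant-step with m = ceil(sqrt(46)) = 7.
Baby table (33^j mod 139 for j=0..6):
  0:1  1:33  2:116  3:75  4:112  5:82  6:65
Giant step factor: 33^(-7) ≡ 95 (mod 139).
Scan 55·95^i mod 139 for i = 0, 1, …:
  i=0: 55   i=1: 82
Match at i=1, j=5: x = 1·7 + 5 = 12.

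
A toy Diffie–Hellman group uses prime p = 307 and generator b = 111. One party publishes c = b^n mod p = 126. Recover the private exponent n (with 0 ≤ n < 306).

185

Baby-step giant-step with m = ceil(sqrt(306)) = 18.
Baby table (111^j mod 307 for j=0..17):
  0:1  1:111  2:41  3:253  4:146  5:242  6:153  7:98
  8:133  9:27  10:234  11:186  12:77  13:258  14:87  15:140
  16:190  17:214
Giant step factor: 111^(-18) ≡ 299 (mod 307).
Scan 126·299^i mod 307 for i = 0, 1, …:
  i=0: 126   i=1: 220   i=2: 82   i=3: 265
  i=4: 29   i=5: 75   i=6: 14   i=7: 195
  i=8: 282   i=9: 200   i=10: 242
Match at i=10, j=5: n = 10·18 + 5 = 185.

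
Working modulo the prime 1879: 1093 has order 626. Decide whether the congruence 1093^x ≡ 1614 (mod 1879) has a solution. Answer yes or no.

no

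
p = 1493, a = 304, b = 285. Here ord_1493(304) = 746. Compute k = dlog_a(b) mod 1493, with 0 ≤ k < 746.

Baby-step giant-step with m = ceil(sqrt(746)) = 28.
Baby table (304^j mod 1493 for j=0..27):
  0:1  1:304  2:1343  3:683  4:105  5:567  6:673  7:51
  8:574  9:1308  10:494  11:876  12:550  13:1477  14:1108  15:907
  16:1016  17:1306  18:1379  19:1176  20:677  21:1267  22:1467  23:1054
  24:914  25:158  26:256  27:188
Giant step factor: 304^(-28) ≡ 1468 (mod 1493).
Scan 285·1468^i mod 1493 for i = 0, 1, …:
  i=0: 285   i=1: 340   i=2: 458   i=3: 494
Match at i=3, j=10: k = 3·28 + 10 = 94.

94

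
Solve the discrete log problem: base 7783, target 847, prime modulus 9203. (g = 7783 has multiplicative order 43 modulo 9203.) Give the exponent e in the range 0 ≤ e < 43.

5

Successive powers of 7783 modulo 9203:
  7783^0=1  7783^1=7783  7783^2=943  7783^3=4578  7783^4=5761  7783^5=847
So 7783^5 ≡ 847 (mod 9203), giving e = 5.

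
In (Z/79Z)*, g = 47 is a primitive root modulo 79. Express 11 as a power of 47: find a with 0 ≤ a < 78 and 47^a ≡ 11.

58

Baby-step giant-step with m = ceil(sqrt(78)) = 9.
Baby table (47^j mod 79 for j=0..8):
  0:1  1:47  2:76  3:17  4:9  5:28  6:52  7:74
  8:2
Giant step factor: 47^(-9) ≡ 58 (mod 79).
Scan 11·58^i mod 79 for i = 0, 1, …:
  i=0: 11   i=1: 6   i=2: 32   i=3: 39
  i=4: 50   i=5: 56   i=6: 9
Match at i=6, j=4: a = 6·9 + 4 = 58.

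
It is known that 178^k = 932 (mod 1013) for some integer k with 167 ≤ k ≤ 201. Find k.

182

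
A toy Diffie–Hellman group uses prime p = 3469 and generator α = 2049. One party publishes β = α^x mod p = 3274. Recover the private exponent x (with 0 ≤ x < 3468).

2253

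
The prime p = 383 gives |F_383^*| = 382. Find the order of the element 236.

The order of 236 must divide p − 1 = 382 = 2 · 191.
Divisors: 1, 2, 191, 382.
Check each in increasing order: 236^1 ≡ 236;  236^2 ≡ 161;  236^191 ≡ 382;  236^382 ≡ 1.
Smallest exponent giving 1 is 382.

382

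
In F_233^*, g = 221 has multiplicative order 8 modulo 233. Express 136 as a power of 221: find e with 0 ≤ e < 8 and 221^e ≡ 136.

3

Successive powers of 221 modulo 233:
  221^0=1  221^1=221  221^2=144  221^3=136
So 221^3 ≡ 136 (mod 233), giving e = 3.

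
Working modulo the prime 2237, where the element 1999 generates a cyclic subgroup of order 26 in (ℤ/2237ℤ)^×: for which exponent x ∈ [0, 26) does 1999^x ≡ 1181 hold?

21

Successive powers of 1999 modulo 2237:
  1999^0=1  1999^1=1999  1999^2=719  1999^3=1127  1999^4=214  1999^5=519
  1999^6=1750  1999^7=1819  1999^8=1056  1999^9=1453  1999^10=921  1999^11=28
  1999^12=47  1999^13=2236  1999^14=238  1999^15=1518  1999^16=1110  1999^17=2023
  1999^18=1718  1999^19=487  1999^20=418  1999^21=1181
So 1999^21 ≡ 1181 (mod 2237), giving x = 21.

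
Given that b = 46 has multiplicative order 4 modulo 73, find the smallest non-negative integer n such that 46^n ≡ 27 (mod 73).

3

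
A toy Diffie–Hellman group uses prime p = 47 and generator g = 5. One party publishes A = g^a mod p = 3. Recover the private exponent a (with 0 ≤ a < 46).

20

Baby-step giant-step with m = ceil(sqrt(46)) = 7.
Baby table (5^j mod 47 for j=0..6):
  0:1  1:5  2:25  3:31  4:14  5:23  6:21
Giant step factor: 5^(-7) ≡ 30 (mod 47).
Scan 3·30^i mod 47 for i = 0, 1, …:
  i=0: 3   i=1: 43   i=2: 21
Match at i=2, j=6: a = 2·7 + 6 = 20.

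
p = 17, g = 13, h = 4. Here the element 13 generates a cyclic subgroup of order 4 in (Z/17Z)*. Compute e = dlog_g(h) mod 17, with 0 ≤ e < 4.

3

Successive powers of 13 modulo 17:
  13^0=1  13^1=13  13^2=16  13^3=4
So 13^3 ≡ 4 (mod 17), giving e = 3.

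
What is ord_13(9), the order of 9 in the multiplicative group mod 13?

3

The order of 9 must divide p − 1 = 12 = 2^2 · 3.
Divisors: 1, 2, 3, 4, 6, 12.
Check each in increasing order: 9^1 ≡ 9;  9^2 ≡ 3;  9^3 ≡ 1.
Smallest exponent giving 1 is 3.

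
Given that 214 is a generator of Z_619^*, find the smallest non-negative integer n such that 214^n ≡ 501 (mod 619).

461

Baby-step giant-step with m = ceil(sqrt(618)) = 25.
Baby table (214^j mod 619 for j=0..24):
  0:1  1:214  2:609  3:336  4:100  5:354  6:238  7:174
  8:96  9:117  10:278  11:68  12:315  13:558  14:564  15:610
  16:550  17:90  18:71  19:338  20:528  21:334  22:291  23:374
  24:185
Giant step factor: 214^(-25) ≡ 119 (mod 619).
Scan 501·119^i mod 619 for i = 0, 1, …:
  i=0: 501   i=1: 195   i=2: 302   i=3: 36
  i=4: 570   i=5: 359   i=6: 10   i=7: 571
  i=8: 478   i=9: 553     …   i=17: 89
  i=18: 68
Match at i=18, j=11: n = 18·25 + 11 = 461.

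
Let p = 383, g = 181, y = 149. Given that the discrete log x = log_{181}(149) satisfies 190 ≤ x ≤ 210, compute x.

196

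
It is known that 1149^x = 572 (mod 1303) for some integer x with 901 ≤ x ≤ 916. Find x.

915

Compute 1149^901 mod 1303 = 1299, then multiply by 1149 repeatedly:
  1149^901=1299  1149^902=616  1149^903=255  1149^904=1123  1149^905=357
  1149^906=1051  1149^907=1021  1149^908=429  1149^909=387  1149^910=340
  1149^911=1063  1149^912=476  1149^913=967  1149^914=927  1149^915=572
Found 572 at exponent 915.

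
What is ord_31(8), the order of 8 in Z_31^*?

5

The order of 8 must divide p − 1 = 30 = 2 · 3 · 5.
Divisors: 1, 2, 3, 5, 6, 10, 15, 30.
Check each in increasing order: 8^1 ≡ 8;  8^2 ≡ 2;  8^3 ≡ 16;  8^5 ≡ 1.
Smallest exponent giving 1 is 5.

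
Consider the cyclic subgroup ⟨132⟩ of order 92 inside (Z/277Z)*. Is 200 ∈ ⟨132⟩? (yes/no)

no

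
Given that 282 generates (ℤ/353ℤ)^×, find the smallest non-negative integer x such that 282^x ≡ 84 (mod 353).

Baby-step giant-step with m = ceil(sqrt(352)) = 19.
Baby table (282^j mod 353 for j=0..18):
  0:1  1:282  2:99  3:31  4:270  5:245  6:255  7:251
  8:182  9:139  10:15  11:347  12:73  13:112  14:167  15:145
  16:295  17:235  18:259
Giant step factor: 282^(-19) ≡ 246 (mod 353).
Scan 84·246^i mod 353 for i = 0, 1, …:
  i=0: 84   i=1: 190   i=2: 144   i=3: 124
  i=4: 146   i=5: 263   i=6: 99
Match at i=6, j=2: x = 6·19 + 2 = 116.

116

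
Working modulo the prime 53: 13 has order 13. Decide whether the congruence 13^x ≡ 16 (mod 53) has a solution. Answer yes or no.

⟨13⟩ has order 13; its elements mod 53 are {1, 10, 13, 15, 16, 24, 28, 36, 42, 44, 46, 47, 49}.
16 is in this set.

yes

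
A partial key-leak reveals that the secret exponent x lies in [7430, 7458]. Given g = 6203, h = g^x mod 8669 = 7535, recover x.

7434

Compute 6203^7430 mod 8669 = 4101, then multiply by 6203 repeatedly:
  6203^7430=4101  6203^7431=3657  6203^7432=6267  6203^7433=2405  6203^7434=7535
Found 7535 at exponent 7434.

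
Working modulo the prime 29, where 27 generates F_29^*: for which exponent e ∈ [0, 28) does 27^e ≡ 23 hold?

20

Successive powers of 27 modulo 29:
  27^0=1  27^1=27  27^2=4  27^3=21  27^4=16  27^5=26
  27^6=6  27^7=17  27^8=24  27^9=10  27^10=9  27^11=11
  27^12=7  27^13=15  27^14=28  27^15=2  27^16=25  27^17=8
  27^18=13  27^19=3  27^20=23
So 27^20 ≡ 23 (mod 29), giving e = 20.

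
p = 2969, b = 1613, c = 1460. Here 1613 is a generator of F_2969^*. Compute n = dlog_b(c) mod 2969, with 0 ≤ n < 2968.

Baby-step giant-step with m = ceil(sqrt(2968)) = 55.
Baby table (1613^j mod 2969 for j=0..54):
  0:1  1:1613  2:925  3:1587  4:553  5:1289  6:857  7:1756
  8:2  9:257  10:1850  11:205  12:1106  13:2578  14:1714  15:543
  16:4  17:514  18:731  19:410  20:2212  21:2187  22:459  23:1086
  24:8  25:1028  26:1462  27:820  28:1455  29:1405  30:918  31:2172
  32:16  33:2056  34:2924  35:1640  36:2910  37:2810  38:1836  39:1375
  40:32  41:1143  42:2879  43:311  44:2851  45:2651  46:703  47:2750
  48:64  49:2286  50:2789  51:622  52:2733  53:2333  54:1406
Giant step factor: 1613^(-55) ≡ 1010 (mod 2969).
Scan 1460·1010^i mod 2969 for i = 0, 1, …:
  i=0: 1460   i=1: 1976   i=2: 592   i=3: 1151
  i=4: 1631   i=5: 2484   i=6: 35   i=7: 2691
  i=8: 1275   i=9: 2173     …   i=46: 914
  i=47: 2750
Match at i=47, j=47: n = 47·55 + 47 = 2632.

2632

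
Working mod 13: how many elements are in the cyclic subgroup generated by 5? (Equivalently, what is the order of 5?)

4

The order of 5 must divide p − 1 = 12 = 2^2 · 3.
Divisors: 1, 2, 3, 4, 6, 12.
Check each in increasing order: 5^1 ≡ 5;  5^2 ≡ 12;  5^3 ≡ 8;  5^4 ≡ 1.
Smallest exponent giving 1 is 4.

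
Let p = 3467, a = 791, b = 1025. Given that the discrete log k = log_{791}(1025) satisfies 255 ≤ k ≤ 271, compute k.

266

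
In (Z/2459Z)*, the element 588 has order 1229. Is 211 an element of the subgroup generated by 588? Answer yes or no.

211 ∈ ⟨588⟩ iff 211^1229 ≡ 1 (mod 2459), since |⟨588⟩| = 1229.
211^1229 mod 2459 = 1.
Since 1 = 1, 211 lies in the subgroup.

yes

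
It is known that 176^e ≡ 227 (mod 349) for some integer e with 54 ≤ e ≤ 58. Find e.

Compute 176^54 mod 349 = 75, then multiply by 176 repeatedly:
  176^54=75  176^55=287  176^56=256  176^57=35  176^58=227
Found 227 at exponent 58.

58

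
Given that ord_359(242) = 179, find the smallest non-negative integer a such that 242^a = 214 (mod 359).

Baby-step giant-step with m = ceil(sqrt(179)) = 14.
Baby table (242^j mod 359 for j=0..13):
  0:1  1:242  2:47  3:245  4:55  5:27  6:72  7:192
  8:153  9:49  10:11  11:149  12:158  13:182
Giant step factor: 242^(-14) ≡ 54 (mod 359).
Scan 214·54^i mod 359 for i = 0, 1, …:
  i=0: 214   i=1: 68   i=2: 82   i=3: 120
  i=4: 18   i=5: 254   i=6: 74   i=7: 47
Match at i=7, j=2: a = 7·14 + 2 = 100.

100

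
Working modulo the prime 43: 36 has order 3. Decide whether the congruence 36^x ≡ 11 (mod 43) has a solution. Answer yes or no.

no

11 ∈ ⟨36⟩ iff 11^3 ≡ 1 (mod 43), since |⟨36⟩| = 3.
11^3 mod 43 = 41.
Since 41 ≠ 1, 11 does not lie in the subgroup.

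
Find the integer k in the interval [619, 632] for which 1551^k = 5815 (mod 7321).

629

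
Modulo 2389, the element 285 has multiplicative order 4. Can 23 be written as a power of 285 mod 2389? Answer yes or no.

⟨285⟩ has order 4; its elements mod 2389 are {1, 285, 2104, 2388}.
23 is not in this set.

no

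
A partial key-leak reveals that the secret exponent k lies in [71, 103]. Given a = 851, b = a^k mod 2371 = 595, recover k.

Compute 851^71 mod 2371 = 2192, then multiply by 851 repeatedly:
  851^71=2192  851^72=1786  851^73=75  851^74=2179  851^75=207
  851^76=703  851^77=761  851^78=328  851^79=1721  851^80=1664
  851^81=577  851^82=230  851^83=1308  851^84=1109  851^85=101
  851^86=595
Found 595 at exponent 86.

86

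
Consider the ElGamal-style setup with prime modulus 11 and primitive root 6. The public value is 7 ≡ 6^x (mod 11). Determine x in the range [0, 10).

Successive powers of 6 modulo 11:
  6^0=1  6^1=6  6^2=3  6^3=7
So 6^3 ≡ 7 (mod 11), giving x = 3.

3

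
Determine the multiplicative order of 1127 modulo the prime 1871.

1870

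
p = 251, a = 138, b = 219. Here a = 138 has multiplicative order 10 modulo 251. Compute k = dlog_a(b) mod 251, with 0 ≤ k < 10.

2

Successive powers of 138 modulo 251:
  138^0=1  138^1=138  138^2=219
So 138^2 ≡ 219 (mod 251), giving k = 2.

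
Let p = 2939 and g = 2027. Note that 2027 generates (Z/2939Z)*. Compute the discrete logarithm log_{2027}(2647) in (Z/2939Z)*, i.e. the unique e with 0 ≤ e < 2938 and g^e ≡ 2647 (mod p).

Baby-step giant-step with m = ceil(sqrt(2938)) = 55.
Baby table (2027^j mod 2939 for j=0..54):
  0:1  1:2027  2:7  3:2433  4:49  5:2336  6:343  7:1657
  8:2401  9:2782  10:2112  11:1840  12:89  13:1124  14:623  15:1990
  16:1422  17:2174  18:1137  19:523  20:2081  21:722  22:2811  23:2115
  24:2043  25:110  26:2545  27:770  28:181  29:2451  30:1267  31:2462
  32:52  33:2539  34:364  35:139  36:2548  37:973  38:202  39:933
  40:1414  41:653  42:1081  43:1632  44:1689  45:2607  46:67  47:615
  48:469  49:1366  50:344  51:745  52:2408  53:2276  54:2161
Giant step factor: 2027^(-55) ≡ 651 (mod 2939).
Scan 2647·651^i mod 2939 for i = 0, 1, …:
  i=0: 2647   i=1: 943   i=2: 2581   i=3: 2062
  i=4: 2178   i=5: 1280   i=6: 1543   i=7: 2294
  i=8: 382   i=9: 1806     …   i=14: 2712
  i=15: 2112
Match at i=15, j=10: e = 15·55 + 10 = 835.

835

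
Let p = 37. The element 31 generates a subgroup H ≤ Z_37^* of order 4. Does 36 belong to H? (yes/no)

yes

36 ∈ ⟨31⟩ iff 36^4 ≡ 1 (mod 37), since |⟨31⟩| = 4.
36^4 mod 37 = 1.
Since 1 = 1, 36 lies in the subgroup.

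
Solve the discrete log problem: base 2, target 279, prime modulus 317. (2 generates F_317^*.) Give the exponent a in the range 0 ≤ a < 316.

146

Baby-step giant-step with m = ceil(sqrt(316)) = 18.
Baby table (2^j mod 317 for j=0..17):
  0:1  1:2  2:4  3:8  4:16  5:32  6:64  7:128
  8:256  9:195  10:73  11:146  12:292  13:267  14:217  15:117
  16:234  17:151
Giant step factor: 2^(-18) ≡ 169 (mod 317).
Scan 279·169^i mod 317 for i = 0, 1, …:
  i=0: 279   i=1: 235   i=2: 90   i=3: 311
  i=4: 254   i=5: 131   i=6: 266   i=7: 257
  i=8: 4
Match at i=8, j=2: a = 8·18 + 2 = 146.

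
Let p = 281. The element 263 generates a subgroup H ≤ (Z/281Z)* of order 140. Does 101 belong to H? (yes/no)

101 ∈ ⟨263⟩ iff 101^140 ≡ 1 (mod 281), since |⟨263⟩| = 140.
101^140 mod 281 = 1.
Since 1 = 1, 101 lies in the subgroup.

yes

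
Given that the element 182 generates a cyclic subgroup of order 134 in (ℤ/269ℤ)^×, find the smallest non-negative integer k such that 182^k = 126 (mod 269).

Baby-step giant-step with m = ceil(sqrt(134)) = 12.
Baby table (182^j mod 269 for j=0..11):
  0:1  1:182  2:37  3:9  4:24  5:64  6:81  7:216
  8:38  9:191  10:61  11:73
Giant step factor: 182^(-12) ≡ 41 (mod 269).
Scan 126·41^i mod 269 for i = 0, 1, …:
  i=0: 126   i=1: 55   i=2: 103   i=3: 188
  i=4: 176   i=5: 222   i=6: 225   i=7: 79
  i=8: 11   i=9: 182
Match at i=9, j=1: k = 9·12 + 1 = 109.

109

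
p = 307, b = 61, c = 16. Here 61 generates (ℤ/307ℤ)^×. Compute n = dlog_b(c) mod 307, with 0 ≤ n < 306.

Successive powers of 61 modulo 307:
  61^0=1  61^1=61  61^2=37  61^3=108  61^4=141  61^5=5
  61^6=305  61^7=185  61^8=233  61^9=91  61^10=25  61^11=297
  61^12=4  61^13=244  61^14=148  61^15=125  61^16=257  61^17=20
  61^18=299  61^19=126  61^20=11  61^21=57  61^22=100  61^23=267
  61^24=16
So 61^24 ≡ 16 (mod 307), giving n = 24.

24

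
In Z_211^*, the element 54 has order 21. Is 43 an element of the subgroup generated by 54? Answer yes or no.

yes

⟨54⟩ has order 21; its elements mod 211 are {1, 14, 34, 43, 54, 58, 73, 101, 117, 123, 144, 148, 161, 171, 173, 178, 179, 180, 185, 196, 199}.
43 is in this set.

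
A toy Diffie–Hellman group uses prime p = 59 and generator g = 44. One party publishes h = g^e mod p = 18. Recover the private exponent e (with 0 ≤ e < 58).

51

Baby-step giant-step with m = ceil(sqrt(58)) = 8.
Baby table (44^j mod 59 for j=0..7):
  0:1  1:44  2:48  3:47  4:3  5:14  6:26  7:23
Giant step factor: 44^(-8) ≡ 46 (mod 59).
Scan 18·46^i mod 59 for i = 0, 1, …:
  i=0: 18   i=1: 2   i=2: 33   i=3: 43
  i=4: 31   i=5: 10   i=6: 47
Match at i=6, j=3: e = 6·8 + 3 = 51.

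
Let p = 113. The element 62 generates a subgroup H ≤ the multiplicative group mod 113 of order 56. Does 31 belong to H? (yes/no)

31 ∈ ⟨62⟩ iff 31^56 ≡ 1 (mod 113), since |⟨62⟩| = 56.
31^56 mod 113 = 1.
Since 1 = 1, 31 lies in the subgroup.

yes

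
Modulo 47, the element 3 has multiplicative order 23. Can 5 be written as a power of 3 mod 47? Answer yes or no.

no

5 ∈ ⟨3⟩ iff 5^23 ≡ 1 (mod 47), since |⟨3⟩| = 23.
5^23 mod 47 = 46.
Since 46 ≠ 1, 5 does not lie in the subgroup.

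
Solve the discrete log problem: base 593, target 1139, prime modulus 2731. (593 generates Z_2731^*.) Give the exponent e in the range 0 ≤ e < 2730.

1847

Baby-step giant-step with m = ceil(sqrt(2730)) = 53.
Baby table (593^j mod 2731 for j=0..52):
  0:1  1:593  2:2081  3:2352  4:1926  5:560  6:1629  7:1954
  8:778  9:2546  10:2266  11:86  12:1840  13:1451  14:178  15:1776
  16:1733  17:813  18:1453  19:1364  20:476  21:975  22:1934  23:2573
  24:1891  25:1653  26:2531  27:1564  28:1643  29:2063  30:2602  31:2702
  32:1920  33:2464  34:67  35:1497  36:146  37:1917  38:685  39:2017
  40:2634  41:2561  42:237  43:1260  44:1617  45:300  46:385  47:1632
  48:1002  49:1559  50:1409  51:2582  52:1766
Giant step factor: 593^(-53) ≡ 1250 (mod 2731).
Scan 1139·1250^i mod 2731 for i = 0, 1, …:
  i=0: 1139   i=1: 899   i=2: 1309   i=3: 381
  i=4: 1056   i=5: 927   i=6: 806   i=7: 2492
  i=8: 1660   i=9: 2171     …   i=33: 2622
  i=34: 300
Match at i=34, j=45: e = 34·53 + 45 = 1847.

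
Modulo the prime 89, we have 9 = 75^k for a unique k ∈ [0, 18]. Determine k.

10

Compute 75^0 mod 89 = 1, then multiply by 75 repeatedly:
  75^0=1  75^1=75  75^2=18  75^3=15  75^4=57
  75^5=3  75^6=47  75^7=54  75^8=45  75^9=82
  75^10=9
Found 9 at exponent 10.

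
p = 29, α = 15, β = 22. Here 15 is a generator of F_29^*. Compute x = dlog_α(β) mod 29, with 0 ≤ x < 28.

2

Successive powers of 15 modulo 29:
  15^0=1  15^1=15  15^2=22
So 15^2 ≡ 22 (mod 29), giving x = 2.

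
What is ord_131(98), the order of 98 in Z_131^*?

130

The order of 98 must divide p − 1 = 130 = 2 · 5 · 13.
Divisors: 1, 2, 5, 10, 13, 26, 65, 130.
Check each in increasing order: 98^1 ≡ 98;  98^2 ≡ 41;  98^5 ≡ 71;  98^10 ≡ 63;  98^13 ≡ 42;  98^26 ≡ 61;  98^65 ≡ 130;  98^130 ≡ 1.
Smallest exponent giving 1 is 130.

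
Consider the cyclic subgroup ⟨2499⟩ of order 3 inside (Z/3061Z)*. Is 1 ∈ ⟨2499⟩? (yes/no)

yes

⟨2499⟩ has order 3; its elements mod 3061 are {1, 561, 2499}.
1 is in this set.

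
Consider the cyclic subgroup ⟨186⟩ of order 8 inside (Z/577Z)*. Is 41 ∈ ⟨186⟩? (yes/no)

⟨186⟩ has order 8; its elements mod 577 are {1, 24, 152, 186, 391, 425, 553, 576}.
41 is not in this set.

no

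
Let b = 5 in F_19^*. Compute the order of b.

The order of 5 must divide p − 1 = 18 = 2 · 3^2.
Divisors: 1, 2, 3, 6, 9, 18.
Check each in increasing order: 5^1 ≡ 5;  5^2 ≡ 6;  5^3 ≡ 11;  5^6 ≡ 7;  5^9 ≡ 1.
Smallest exponent giving 1 is 9.

9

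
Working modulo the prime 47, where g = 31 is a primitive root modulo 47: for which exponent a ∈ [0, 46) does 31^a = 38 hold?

21

Baby-step giant-step with m = ceil(sqrt(46)) = 7.
Baby table (31^j mod 47 for j=0..6):
  0:1  1:31  2:21  3:40  4:18  5:41  6:2
Giant step factor: 31^(-7) ≡ 22 (mod 47).
Scan 38·22^i mod 47 for i = 0, 1, …:
  i=0: 38   i=1: 37   i=2: 15   i=3: 1
Match at i=3, j=0: a = 3·7 + 0 = 21.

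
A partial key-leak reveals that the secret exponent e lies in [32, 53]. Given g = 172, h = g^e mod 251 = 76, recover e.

49

Compute 172^32 mod 251 = 154, then multiply by 172 repeatedly:
  172^32=154  172^33=133  172^34=35  172^35=247  172^36=65
  172^37=136  172^38=49  172^39=145  172^40=91  172^41=90
  172^42=169  172^43=203  172^44=27  172^45=126  172^46=86
  172^47=234  172^48=88  172^49=76
Found 76 at exponent 49.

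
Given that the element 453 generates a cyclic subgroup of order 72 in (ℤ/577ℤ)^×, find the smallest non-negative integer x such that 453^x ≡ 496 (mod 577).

Successive powers of 453 modulo 577:
  453^0=1  453^1=453  453^2=374  453^3=361  453^4=242  453^5=573
  453^6=496
So 453^6 ≡ 496 (mod 577), giving x = 6.

6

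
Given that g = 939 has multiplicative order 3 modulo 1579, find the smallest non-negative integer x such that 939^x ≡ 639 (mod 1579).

2

Successive powers of 939 modulo 1579:
  939^0=1  939^1=939  939^2=639
So 939^2 ≡ 639 (mod 1579), giving x = 2.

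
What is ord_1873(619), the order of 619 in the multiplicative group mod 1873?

104

The order of 619 must divide p − 1 = 1872 = 2^4 · 3^2 · 13.
Divisors: 1, 2, 3, 4, 6, 8, 9, 12, 13, 16, 18, 24, 26, 36, 39, 48, 52, 72, 78, 104, 117, 144, 156, 208, 234, 312, 468, 624, 936, 1872.
Check each in increasing order: 619^1 ≡ 619;  619^2 ≡ 1069;  619^3 ≡ 542;  619^4 ≡ 231;  619^6 ≡ 1576;  619^8 ≡ 917;  619^9 ≡ 104;  619^12 ≡ 178;  619^13 ≡ 1548;  619^16 ≡ 1785;  619^18 ≡ 1451;  619^24 ≡ 1716;  619^26 ≡ 737;  619^36 ≡ 149;  619^39 ≡ 219;  619^48 ≡ 300;  619^52 ≡ 1872;  619^72 ≡ 1598;  619^78 ≡ 1136;  619^104 ≡ 1.
Smallest exponent giving 1 is 104.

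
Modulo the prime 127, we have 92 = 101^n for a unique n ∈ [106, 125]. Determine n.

109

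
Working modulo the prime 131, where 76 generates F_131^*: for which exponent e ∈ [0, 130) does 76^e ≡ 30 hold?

77

Baby-step giant-step with m = ceil(sqrt(130)) = 12.
Baby table (76^j mod 131 for j=0..11):
  0:1  1:76  2:12  3:126  4:13  5:71  6:25  7:66
  8:38  9:6  10:63  11:72
Giant step factor: 76^(-12) ≡ 48 (mod 131).
Scan 30·48^i mod 131 for i = 0, 1, …:
  i=0: 30   i=1: 130   i=2: 83   i=3: 54
  i=4: 103   i=5: 97   i=6: 71
Match at i=6, j=5: e = 6·12 + 5 = 77.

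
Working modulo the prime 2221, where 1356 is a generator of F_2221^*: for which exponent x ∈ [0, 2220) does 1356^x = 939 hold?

1411

Baby-step giant-step with m = ceil(sqrt(2220)) = 48.
Baby table (1356^j mod 2221 for j=0..47):
  0:1  1:1356  2:1969  3:322  4:1316  5:1033  6:1518  7:1762
  8:1697  9:176  10:1009  11:68  12:1147  13:632  14:1907  15:648
  16:1393  17:1058  18:2103  19:2125  20:863  21:1982  22:182  23:261
  24:777  25:858  26:1865  27:1442  28:872  29:860  30:135  31:938
  32:1516  33:1271  34:2201  35:1753  36:598  37:223  38:332  39:1550
  40:734  41:296  42:1596  43:922  44:2030  45:861  46:1491  47:686
Giant step factor: 1356^(-48) ≡ 1096 (mod 2221).
Scan 939·1096^i mod 2221 for i = 0, 1, …:
  i=0: 939   i=1: 821   i=2: 311   i=3: 1043
  i=4: 1534   i=5: 2188   i=6: 1589   i=7: 280
  i=8: 382   i=9: 1124     …   i=28: 1232
  i=29: 2125
Match at i=29, j=19: x = 29·48 + 19 = 1411.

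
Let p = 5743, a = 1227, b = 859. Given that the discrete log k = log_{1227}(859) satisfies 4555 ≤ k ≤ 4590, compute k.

4560

Compute 1227^4555 mod 5743 = 2244, then multiply by 1227 repeatedly:
  1227^4555=2244  1227^4556=2491  1227^4557=1181  1227^4558=1851  1227^4559=2692
  1227^4560=859
Found 859 at exponent 4560.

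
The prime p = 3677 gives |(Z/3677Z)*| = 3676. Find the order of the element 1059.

The order of 1059 must divide p − 1 = 3676 = 2^2 · 919.
Divisors: 1, 2, 4, 919, 1838, 3676.
Check each in increasing order: 1059^1 ≡ 1059;  1059^2 ≡ 3673;  1059^4 ≡ 16;  1059^919 ≡ 3676;  1059^1838 ≡ 1.
Smallest exponent giving 1 is 1838.

1838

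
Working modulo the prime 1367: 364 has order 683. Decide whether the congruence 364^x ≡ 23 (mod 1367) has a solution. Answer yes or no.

23 ∈ ⟨364⟩ iff 23^683 ≡ 1 (mod 1367), since |⟨364⟩| = 683.
23^683 mod 1367 = 1.
Since 1 = 1, 23 lies in the subgroup.

yes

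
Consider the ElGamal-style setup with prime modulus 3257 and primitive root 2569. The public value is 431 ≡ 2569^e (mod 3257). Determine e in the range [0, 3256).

1476

Baby-step giant-step with m = ceil(sqrt(3256)) = 58.
Baby table (2569^j mod 3257 for j=0..57):
  0:1  1:2569  2:1079  3:244  4:1492  5:2716  6:910  7:2521
  8:1533  9:564  10:2808  11:2754  12:822  13:1182  14:1034  15:1891
  16:1792  17:1507  18:2167  19:810  20:2924  21:1114  22:2220  23:173
  24:1485  25:1018  26:3128  27:813  28:860  29:1094  30:2952  31:1392
  32:3119  33:491  34:920  35:2155  36:2552  37:3004  38:1443  39:601
  40:151  41:336  42:79  43:1017  44:559  45:2991  46:616  47:2859
  48:236  49:482  50:598  51:2215  52:356  53:2604  54:3055  55:2182
  56:261  57:2824
Giant step factor: 2569^(-58) ≡ 1110 (mod 3257).
Scan 431·1110^i mod 3257 for i = 0, 1, …:
  i=0: 431   i=1: 2888   i=2: 792   i=3: 2987
  i=4: 3201   i=5: 2980   i=6: 1945   i=7: 2816
  i=8: 2297   i=9: 2696     …   i=24: 2984
  i=25: 3128
Match at i=25, j=26: e = 25·58 + 26 = 1476.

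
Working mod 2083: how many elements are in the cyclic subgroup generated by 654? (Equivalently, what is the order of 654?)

The order of 654 must divide p − 1 = 2082 = 2 · 3 · 347.
Divisors: 1, 2, 3, 6, 347, 694, 1041, 2082.
Check each in increasing order: 654^1 ≡ 654;  654^2 ≡ 701;  654^3 ≡ 194;  654^6 ≡ 142;  654^347 ≡ 1633;  654^694 ≡ 449;  654^1041 ≡ 1.
Smallest exponent giving 1 is 1041.

1041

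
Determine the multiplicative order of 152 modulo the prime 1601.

400

The order of 152 must divide p − 1 = 1600 = 2^6 · 5^2.
Divisors: 1, 2, 4, 5, 8, 10, 16, 20, 25, 32, 40, 50, 64, 80, 100, 160, 200, 320, 400, 800, 1600.
Check each in increasing order: 152^1 ≡ 152;  152^2 ≡ 690;  152^4 ≡ 603;  152^5 ≡ 399;  152^8 ≡ 182;  152^10 ≡ 702;  152^16 ≡ 1104;  152^20 ≡ 1297;  152^25 ≡ 380;  152^32 ≡ 455;  152^40 ≡ 1159;  152^50 ≡ 310;  152^64 ≡ 496;  152^80 ≡ 42;  152^100 ≡ 40;  152^160 ≡ 163;  152^200 ≡ 1600;  152^320 ≡ 953;  152^400 ≡ 1.
Smallest exponent giving 1 is 400.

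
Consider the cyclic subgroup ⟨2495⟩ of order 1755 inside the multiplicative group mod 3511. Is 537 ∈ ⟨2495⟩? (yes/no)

yes

537 ∈ ⟨2495⟩ iff 537^1755 ≡ 1 (mod 3511), since |⟨2495⟩| = 1755.
537^1755 mod 3511 = 1.
Since 1 = 1, 537 lies in the subgroup.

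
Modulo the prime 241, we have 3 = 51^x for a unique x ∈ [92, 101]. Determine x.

94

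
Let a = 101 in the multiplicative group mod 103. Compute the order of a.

102

The order of 101 must divide p − 1 = 102 = 2 · 3 · 17.
Divisors: 1, 2, 3, 6, 17, 34, 51, 102.
Check each in increasing order: 101^1 ≡ 101;  101^2 ≡ 4;  101^3 ≡ 95;  101^6 ≡ 64;  101^17 ≡ 47;  101^34 ≡ 46;  101^51 ≡ 102;  101^102 ≡ 1.
Smallest exponent giving 1 is 102.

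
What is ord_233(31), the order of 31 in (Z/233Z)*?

The order of 31 must divide p − 1 = 232 = 2^3 · 29.
Divisors: 1, 2, 4, 8, 29, 58, 116, 232.
Check each in increasing order: 31^1 ≡ 31;  31^2 ≡ 29;  31^4 ≡ 142;  31^8 ≡ 126;  31^29 ≡ 89;  31^58 ≡ 232;  31^116 ≡ 1.
Smallest exponent giving 1 is 116.

116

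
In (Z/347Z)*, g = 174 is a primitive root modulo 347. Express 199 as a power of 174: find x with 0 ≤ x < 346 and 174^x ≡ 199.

12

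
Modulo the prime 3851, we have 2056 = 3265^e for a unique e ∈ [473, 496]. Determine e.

Compute 3265^473 mod 3851 = 3480, then multiply by 3265 repeatedly:
  3265^473=3480  3265^474=1750  3265^475=2717  3265^476=2152  3265^477=2056
Found 2056 at exponent 477.

477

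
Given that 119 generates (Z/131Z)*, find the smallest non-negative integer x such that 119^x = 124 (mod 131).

119

Baby-step giant-step with m = ceil(sqrt(130)) = 12.
Baby table (119^j mod 131 for j=0..11):
  0:1  1:119  2:13  3:106  4:38  5:68  6:101  7:98
  8:3  9:95  10:39  11:56
Giant step factor: 119^(-12) ≡ 77 (mod 131).
Scan 124·77^i mod 131 for i = 0, 1, …:
  i=0: 124   i=1: 116   i=2: 24   i=3: 14
  i=4: 30   i=5: 83   i=6: 103   i=7: 71
  i=8: 96   i=9: 56
Match at i=9, j=11: x = 9·12 + 11 = 119.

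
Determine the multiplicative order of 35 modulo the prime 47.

46

The order of 35 must divide p − 1 = 46 = 2 · 23.
Divisors: 1, 2, 23, 46.
Check each in increasing order: 35^1 ≡ 35;  35^2 ≡ 3;  35^23 ≡ 46;  35^46 ≡ 1.
Smallest exponent giving 1 is 46.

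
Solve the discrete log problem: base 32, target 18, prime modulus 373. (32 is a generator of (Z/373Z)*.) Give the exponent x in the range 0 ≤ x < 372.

Successive powers of 32 modulo 373:
  32^0=1  32^1=32  32^2=278  32^3=317  32^4=73  32^5=98
  32^6=152  32^7=15  32^8=107  32^9=67  32^10=279  32^11=349
  32^12=351  32^13=42  32^14=225  32^15=113  32^16=259  32^17=82
  32^18=13  32^19=43  32^20=257  32^21=18
So 32^21 ≡ 18 (mod 373), giving x = 21.

21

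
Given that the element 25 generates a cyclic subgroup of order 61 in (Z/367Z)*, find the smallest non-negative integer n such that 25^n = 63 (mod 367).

38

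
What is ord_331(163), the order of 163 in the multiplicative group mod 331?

33

The order of 163 must divide p − 1 = 330 = 2 · 3 · 5 · 11.
Divisors: 1, 2, 3, 5, 6, 10, 11, 15, 22, 30, 33, 55, 66, 110, 165, 330.
Check each in increasing order: 163^1 ≡ 163;  163^2 ≡ 89;  163^3 ≡ 274;  163^5 ≡ 223;  163^6 ≡ 270;  163^10 ≡ 79;  163^11 ≡ 299;  163^15 ≡ 74;  163^22 ≡ 31;  163^30 ≡ 180;  163^33 ≡ 1.
Smallest exponent giving 1 is 33.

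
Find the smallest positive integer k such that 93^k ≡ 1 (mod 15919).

The order of 93 must divide p − 1 = 15918 = 2 · 3 · 7 · 379.
Divisors: 1, 2, 3, 6, 7, 14, 21, 42, 379, 758, 1137, 2274, 2653, 5306, 7959, 15918.
Check each in increasing order: 93^1 ≡ 93;  93^2 ≡ 8649;  93^3 ≡ 8407;  93^6 ≡ 13208;  93^7 ≡ 2581;  93^14 ≡ 7419;  93^21 ≡ 13801;  93^42 ≡ 12685;  93^379 ≡ 8498;  93^758 ≡ 7420;  93^1137 ≡ 1.
Smallest exponent giving 1 is 1137.

1137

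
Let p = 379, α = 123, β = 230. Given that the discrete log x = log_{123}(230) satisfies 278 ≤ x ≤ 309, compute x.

281

Compute 123^278 mod 379 = 369, then multiply by 123 repeatedly:
  123^278=369  123^279=286  123^280=310  123^281=230
Found 230 at exponent 281.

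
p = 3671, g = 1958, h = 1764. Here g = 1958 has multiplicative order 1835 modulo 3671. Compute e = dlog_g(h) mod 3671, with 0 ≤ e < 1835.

Baby-step giant-step with m = ceil(sqrt(1835)) = 43.
Baby table (1958^j mod 3671 for j=0..42):
  0:1  1:1958  2:1240  3:1389  4:3122  5:661  6:2046  7:1007
  8:379  9:540  10:72  11:1478  12:1176  13:891  14:853  15:3540
  16:472  17:2755  18:1591  19:2170  20:1513  21:3628  22:239  23:1745
  24:2680  25:1581  26:945  27:126  28:751  29:2058  30:2477  31:575
  32:2524  33:826  34:2068  35:31  36:1962  37:1730  38:2678  39:1336
  40:2136  41:1019  42:1849
Giant step factor: 1958^(-43) ≡ 2040 (mod 3671).
Scan 1764·2040^i mod 3671 for i = 0, 1, …:
  i=0: 1764   i=1: 980   i=2: 2176   i=3: 801
  i=4: 445   i=5: 1063   i=6: 2630   i=7: 1869
  i=8: 2262   i=9: 33     …   i=26: 1329
  i=27: 1962
Match at i=27, j=36: e = 27·43 + 36 = 1197.

1197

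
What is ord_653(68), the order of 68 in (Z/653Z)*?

652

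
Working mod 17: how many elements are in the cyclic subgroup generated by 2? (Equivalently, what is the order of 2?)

The order of 2 must divide p − 1 = 16 = 2^4.
Divisors: 1, 2, 4, 8, 16.
Check each in increasing order: 2^1 ≡ 2;  2^2 ≡ 4;  2^4 ≡ 16;  2^8 ≡ 1.
Smallest exponent giving 1 is 8.

8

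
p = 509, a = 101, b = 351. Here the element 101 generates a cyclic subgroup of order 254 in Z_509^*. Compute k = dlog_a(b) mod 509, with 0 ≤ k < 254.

Baby-step giant-step with m = ceil(sqrt(254)) = 16.
Baby table (101^j mod 509 for j=0..15):
  0:1  1:101  2:21  3:85  4:441  5:258  6:99  7:328
  8:43  9:271  10:394  11:92  12:130  13:405  14:185  15:361
Giant step factor: 101^(-16) ≡ 460 (mod 509).
Scan 351·460^i mod 509 for i = 0, 1, …:
  i=0: 351   i=1: 107   i=2: 356   i=3: 371
  i=4: 145   i=5: 21
Match at i=5, j=2: k = 5·16 + 2 = 82.

82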